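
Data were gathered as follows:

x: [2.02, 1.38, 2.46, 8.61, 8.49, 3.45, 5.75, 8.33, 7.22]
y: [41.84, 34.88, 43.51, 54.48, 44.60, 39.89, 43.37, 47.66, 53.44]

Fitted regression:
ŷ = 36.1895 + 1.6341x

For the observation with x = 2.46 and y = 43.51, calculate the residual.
Residual = 3.3006

The residual is the difference between the actual value and the predicted value:

Residual = y - ŷ

Step 1: Calculate predicted value
ŷ = 36.1895 + 1.6341 × 2.46
ŷ = 40.2094

Step 2: Calculate residual
Residual = 43.51 - 40.2094
Residual = 3.3006

Interpretation: the model underestimates the actual value by 3.3006 at this point (positive residual → observation lies above the fitted line).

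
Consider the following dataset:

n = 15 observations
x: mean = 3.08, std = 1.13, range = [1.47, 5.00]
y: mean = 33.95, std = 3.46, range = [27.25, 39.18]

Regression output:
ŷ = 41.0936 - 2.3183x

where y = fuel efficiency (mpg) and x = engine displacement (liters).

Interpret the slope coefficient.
For each additional liter of engine displacement, predicted fuel efficiency decreases by approximately 2.3183 mpg.

β₁ = -2.3183 is the change in predicted fuel efficiency (mpg) per additional liter of engine displacement.

Interpretation:
- Engine displacement up by 1 liter → predicted fuel efficiency decreases by 2.3183 mpg
- This is a linear approximation: the same per-unit change is assumed across the whole observed x range
- The sign (−) gives the direction; the magnitude 2.3183 gives the size of the effect per liter

(β₀ = 41.0936 is the fitted value at x = 0 and is not part of the slope interpretation.)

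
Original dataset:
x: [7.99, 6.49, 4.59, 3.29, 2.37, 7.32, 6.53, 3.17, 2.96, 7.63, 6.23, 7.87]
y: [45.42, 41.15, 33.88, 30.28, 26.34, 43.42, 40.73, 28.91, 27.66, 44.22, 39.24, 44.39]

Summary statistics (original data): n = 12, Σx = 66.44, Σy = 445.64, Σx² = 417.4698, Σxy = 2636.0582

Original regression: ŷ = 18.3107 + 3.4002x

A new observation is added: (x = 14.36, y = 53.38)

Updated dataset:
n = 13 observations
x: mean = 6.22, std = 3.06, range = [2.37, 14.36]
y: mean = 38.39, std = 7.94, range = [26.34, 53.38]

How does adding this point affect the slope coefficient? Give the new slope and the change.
Adding the point moves β₁ from 3.4002 to 2.4778, i.e. it decreases by 0.9224 (-27.1%).

x = 14.36 lies well outside the original x-range [2.37, 7.99] (x̄ ≈ 5.54), so this observation has high leverage and can move the slope substantially.

Step 1: Update the sums with the new point (n goes from 12 to 13)
Σx  = 66.44 + 14.36 = 80.80
Σy  = 445.64 + 53.38 = 499.02
Σx² = 417.4698 + 14.36² = 417.4698 + 206.2096 = 623.6794
Σxy = 2636.0582 + 14.36×53.38 = 2636.0582 + 766.5368 = 3402.5950

Step 2: Recompute the slope with b₁ = (nΣxy − ΣxΣy) / (nΣx² − (Σx)²)
Numerator   = 13×3402.5950 − 80.80×499.02 = 44233.7350 − 40320.8160 = 3912.9190
Denominator = 13×623.6794 − 80.80² = 8107.8322 − 6528.6400 = 1579.1922
b₁(new) = 3912.9190 / 1579.1922 = 2.4778

(Same formula on the original sums: (12×2636.0582 − 66.44×445.64) / (12×417.4698 − 66.44²) = 2024.3768 / 595.3640 = 3.4002, matching the given fit.)

Step 3: Change in slope
Δβ₁ = 2.4778 − 3.4002 = -0.9224
Relative change = -0.9224 / 3.4002 × 100% = -27.1%
→ the slope decreases when the point is added.

Because the point sits below the extension of the original line at a high-leverage x, it tilts the fit down.
In practice: refit with and without it and report both if conclusions differ; investigate whether it comes from the same population as the rest of the sample.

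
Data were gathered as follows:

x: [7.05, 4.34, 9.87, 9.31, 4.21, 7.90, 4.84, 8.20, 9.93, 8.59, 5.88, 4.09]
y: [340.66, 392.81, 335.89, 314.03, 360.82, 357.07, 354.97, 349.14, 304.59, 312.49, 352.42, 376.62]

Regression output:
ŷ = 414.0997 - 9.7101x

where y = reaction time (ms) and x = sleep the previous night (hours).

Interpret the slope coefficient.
An increase of one hour in sleep is associated with a 9.7101 ms decrease in predicted reaction time.

The slope coefficient β₁ = -9.7101 represents the marginal effect of sleep on reaction time.

Interpretation:
- Sleep up by 1 hour → predicted reaction time decreases by 9.7101 ms
- This is a linear approximation: the same per-unit change is assumed across the whole observed x range

(β₀ = 414.0997 is the fitted value at x = 0 and is not part of the slope interpretation.)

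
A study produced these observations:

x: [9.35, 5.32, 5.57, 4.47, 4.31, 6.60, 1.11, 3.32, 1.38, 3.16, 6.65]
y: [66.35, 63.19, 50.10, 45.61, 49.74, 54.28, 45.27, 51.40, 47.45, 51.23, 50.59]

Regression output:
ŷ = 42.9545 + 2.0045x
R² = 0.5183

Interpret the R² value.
The model explains 51.83% of the variance in y (R² = 0.5183), leaving 48.17% unexplained; the fit is moderate.

R² = 1 − SS_res/SS_tot compares the residual scatter to the total scatter of y about its mean.

Here R² = 0.5183:
- Explained: 51.83% of the variation in y
- Unexplained (residual): 100% − 51.83% = 48.17%
- Rule of thumb (below 0.3 weak; 0.3 to below 0.7 moderate; 0.7 and above strong) → moderate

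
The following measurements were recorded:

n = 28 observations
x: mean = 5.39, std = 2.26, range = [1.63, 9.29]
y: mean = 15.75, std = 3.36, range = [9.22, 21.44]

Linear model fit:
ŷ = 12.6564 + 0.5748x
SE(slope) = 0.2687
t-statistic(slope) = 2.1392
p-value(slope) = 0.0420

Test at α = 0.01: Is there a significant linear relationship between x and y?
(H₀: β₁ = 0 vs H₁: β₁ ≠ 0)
p-value = 0.0420 ≥ α = 0.01, so we fail to reject H₀. The relationship is not significant.

Hypothesis test for the slope coefficient:

H₀: β₁ = 0 (no linear relationship)
H₁: β₁ ≠ 0 (linear relationship exists)

Test statistic: t = β̂₁ / SE(β̂₁) = 0.5748 / 0.2687 = 2.1392

p = 0.0420: how often a slope estimate this far from 0 (in SE units) would arise by chance if β₁ were truly 0.

Decision rule: reject H₀ if p-value < α.
p-value = 0.0420 ≥ α = 0.01 → fail to reject H₀.

There is not sufficient evidence at the 1% significance level to conclude that a linear relationship exists between x and y.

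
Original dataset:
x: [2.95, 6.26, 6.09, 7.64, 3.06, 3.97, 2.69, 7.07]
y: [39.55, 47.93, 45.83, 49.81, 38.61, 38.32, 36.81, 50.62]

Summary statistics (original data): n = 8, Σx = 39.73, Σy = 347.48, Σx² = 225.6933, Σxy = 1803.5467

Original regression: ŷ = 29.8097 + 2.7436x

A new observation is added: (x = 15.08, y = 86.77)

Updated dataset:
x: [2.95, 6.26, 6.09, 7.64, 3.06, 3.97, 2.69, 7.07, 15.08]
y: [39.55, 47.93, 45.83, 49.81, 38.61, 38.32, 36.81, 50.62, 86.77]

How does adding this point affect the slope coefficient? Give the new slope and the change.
Adding the point moves β₁ from 2.7436 to 3.9181, i.e. it increases by 1.1745 (+42.8%).

x = 15.08 lies well outside the original x-range [2.69, 7.64] (x̄ ≈ 4.97), so this observation has high leverage and can move the slope substantially.

Step 1: Update the sums with the new point (n goes from 8 to 9)
Σx  = 39.73 + 15.08 = 54.81
Σy  = 347.48 + 86.77 = 434.25
Σx² = 225.6933 + 15.08² = 225.6933 + 227.4064 = 453.0997
Σxy = 1803.5467 + 15.08×86.77 = 1803.5467 + 1308.4916 = 3112.0383

Step 2: Recompute the slope with b₁ = (nΣxy − ΣxΣy) / (nΣx² − (Σx)²)
Numerator   = 9×3112.0383 − 54.81×434.25 = 28008.3447 − 23801.2425 = 4207.1022
Denominator = 9×453.0997 − 54.81² = 4077.8973 − 3004.1361 = 1073.7612
b₁(new) = 4207.1022 / 1073.7612 = 3.9181

(Same formula on the original sums: (8×1803.5467 − 39.73×347.48) / (8×225.6933 − 39.73²) = 622.9932 / 227.0735 = 2.7436, matching the given fit.)

Step 3: Change in slope
Δβ₁ = 3.9181 − 2.7436 = +1.1745
Relative change = +1.1745 / 2.7436 × 100% = +42.8%
→ the slope increases when the point is added.

A high-leverage point only changes the slope if it is off the original line; here y = 86.77 is above the original trend, so the slope increases.
In practice: refit with and without it and report both if conclusions differ.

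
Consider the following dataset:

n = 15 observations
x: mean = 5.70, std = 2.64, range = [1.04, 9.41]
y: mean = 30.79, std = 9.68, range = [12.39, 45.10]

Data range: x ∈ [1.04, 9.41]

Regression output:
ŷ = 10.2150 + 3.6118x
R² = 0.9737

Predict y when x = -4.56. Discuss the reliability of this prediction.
The equation gives ŷ = -6.2548; however x = -4.56 is 5.60 units below the observed range, so this extrapolated value should not be trusted.

Prediction calculation:
ŷ = 10.2150 + 3.6118 × (-4.56)
ŷ = -6.2548

Reliability:
- Data range: x ∈ [1.04, 9.41]
- Prediction point: x = -4.56 is 5.60 units below the observed range → this is EXTRAPOLATION, not interpolation

Why that matters here:
- Real relationships often flatten, saturate, or turn nonlinear at extremes
- The standard error of prediction grows with (x − x̄)², and x = -4.56 is far from x̄ = 5.70
- R² describes fit only over the sampled x values; it says nothing about behaviour beyond them

Report the number if required, but flag clearly that it is an extrapolation.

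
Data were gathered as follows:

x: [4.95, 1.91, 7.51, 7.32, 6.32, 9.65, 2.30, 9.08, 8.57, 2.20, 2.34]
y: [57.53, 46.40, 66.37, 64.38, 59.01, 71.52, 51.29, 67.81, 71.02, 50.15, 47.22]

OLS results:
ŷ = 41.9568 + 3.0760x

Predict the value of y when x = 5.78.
ŷ = 59.7361

x = 5.78 lies inside the observed range [1.91, 9.65], so the fitted equation applies directly:

ŷ = 41.9568 + 3.0760 × 5.78
ŷ = 41.9568 + 17.7793
ŷ = 59.7361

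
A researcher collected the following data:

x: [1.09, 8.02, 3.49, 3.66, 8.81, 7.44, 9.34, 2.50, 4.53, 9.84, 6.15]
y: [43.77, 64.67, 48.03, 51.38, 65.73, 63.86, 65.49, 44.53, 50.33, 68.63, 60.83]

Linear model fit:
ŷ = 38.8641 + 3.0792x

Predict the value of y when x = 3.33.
ŷ = 49.1178

To predict y for x = 3.33, substitute into the regression equation:

ŷ = 38.8641 + 3.0792 × 3.33
ŷ = 38.8641 + 10.2537
ŷ = 49.1178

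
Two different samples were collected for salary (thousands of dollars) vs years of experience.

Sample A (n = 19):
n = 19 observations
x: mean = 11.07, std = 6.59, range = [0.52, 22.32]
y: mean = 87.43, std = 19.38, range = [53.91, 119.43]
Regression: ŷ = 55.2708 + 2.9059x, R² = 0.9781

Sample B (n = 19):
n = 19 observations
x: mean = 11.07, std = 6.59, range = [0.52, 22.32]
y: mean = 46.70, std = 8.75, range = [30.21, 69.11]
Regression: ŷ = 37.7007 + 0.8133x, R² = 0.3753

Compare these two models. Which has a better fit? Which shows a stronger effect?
Model A has the better fit (R² = 0.9781 vs 0.3753). Model A shows the stronger effect (|β₁| = 2.9059 vs 0.8133).

Model Comparison:

Fit — compare R²:
- Model A: R² = 0.9781 → 97.81% of variance in salary explained
- Model B: R² = 0.3753 → 37.53% of variance in salary explained
- 0.9781 > 0.3753 → Model A has the better fit

Which has the larger per-year effect? (|β₁|)
- Model A: β₁ = 2.9059 → predicted salary rises 2.9059 thousand dollars per additional year of experience
- Model B: β₁ = 0.8133 → predicted salary rises 0.8133 thousand dollars per additional year of experience
- |2.9059| > |0.8133| → Model A shows the stronger marginal effect

Notes:
- A better fit (higher R²) doesn't necessarily mean a more important relationship.
- R² measures how tightly points cluster around the line; β₁ measures how steep the line is — they answer different questions.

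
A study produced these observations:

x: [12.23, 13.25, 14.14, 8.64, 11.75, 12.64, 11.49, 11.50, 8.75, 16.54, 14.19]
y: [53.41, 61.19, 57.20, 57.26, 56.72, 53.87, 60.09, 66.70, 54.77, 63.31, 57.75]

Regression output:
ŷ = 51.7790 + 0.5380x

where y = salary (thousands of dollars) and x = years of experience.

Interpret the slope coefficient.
On average, salary is about 0.5380 thousand dollars higher for every extra year of experience.

β₁ = 0.5380 is the change in predicted salary (thousand dollars) per additional year of experience.

Interpretation:
- Experience up by 1 year → predicted salary increases by 0.5380 thousand dollars
- This is a linear approximation: the same per-unit change is assumed across the whole observed x range
- The sign (+) gives the direction; the magnitude 0.5380 gives the size of the effect per year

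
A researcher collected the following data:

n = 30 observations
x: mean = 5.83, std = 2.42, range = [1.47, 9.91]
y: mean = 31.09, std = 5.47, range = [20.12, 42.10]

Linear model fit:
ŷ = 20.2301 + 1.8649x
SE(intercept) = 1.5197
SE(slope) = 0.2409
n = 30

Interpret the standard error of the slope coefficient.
The slope 1.8649 is pinned down to within about ±0.2409 (one SE) by these data — relative uncertainty 12.9%, i.e. precise.

What SE measures:
- The standard error quantifies the sampling variability of the coefficient estimate
- It is the estimated standard deviation of β̂₁ across hypothetical repeated samples of the same size
- Smaller SE → more precise estimate

Relative precision:
- SE / |β̂₁| = 0.2409 / 1.8649 = 12.9%
- Rule of thumb (under 20%: precise; 20% to under 50%: moderately precise; 50% or more: imprecise) → precise

Link to the t-test: t = β̂₁ / SE(β̂₁) = 1.8649 / 0.2409 = 7.7414, the statistic for H₀: β₁ = 0.

What drives SE(β̂₁): larger n (here n = 30) → smaller SE.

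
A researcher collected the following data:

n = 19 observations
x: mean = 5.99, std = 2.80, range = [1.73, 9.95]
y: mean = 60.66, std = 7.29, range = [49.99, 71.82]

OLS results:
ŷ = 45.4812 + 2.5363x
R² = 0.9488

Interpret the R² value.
About 94.88% of the variability in y is accounted for by the regression on x (R² = 0.9488) — a strong linear fit.

The coefficient of determination R² is the fraction of the total variation in y that the fitted line accounts for.

Here R² = 0.9488:
- Explained: 94.88% of the variation in y
- Unexplained (residual): 100% − 94.88% = 5.12%
- Rule of thumb (below 0.3 weak; 0.3 to below 0.7 moderate; 0.7 and above strong) → strong

Note: R² never decreases when predictors are added, so it should not be used alone to compare models of different size.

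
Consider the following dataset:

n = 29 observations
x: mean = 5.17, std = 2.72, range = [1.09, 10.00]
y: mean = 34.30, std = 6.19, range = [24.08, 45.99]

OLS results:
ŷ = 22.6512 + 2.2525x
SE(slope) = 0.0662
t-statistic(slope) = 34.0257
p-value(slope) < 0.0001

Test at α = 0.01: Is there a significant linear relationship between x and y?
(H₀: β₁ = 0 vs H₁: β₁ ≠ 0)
Since p-value < 0.0001 < α = 0.01, reject H₀ — the slope is significantly different from 0.

Hypothesis test for the slope coefficient:

H₀: β₁ = 0 (no linear relationship)
H₁: β₁ ≠ 0 (linear relationship exists)

Test statistic: t = β̂₁ / SE(β̂₁) = 2.2525 / 0.0662 = 34.0257

p < 0.0001: how often a slope estimate this far from 0 (in SE units) would arise by chance if β₁ were truly 0.

Decision rule: reject H₀ if p-value < α.
p-value < 0.0001 < α = 0.01 → reject H₀.

At α = 0.01 the data do provide convincing evidence of a nonzero slope.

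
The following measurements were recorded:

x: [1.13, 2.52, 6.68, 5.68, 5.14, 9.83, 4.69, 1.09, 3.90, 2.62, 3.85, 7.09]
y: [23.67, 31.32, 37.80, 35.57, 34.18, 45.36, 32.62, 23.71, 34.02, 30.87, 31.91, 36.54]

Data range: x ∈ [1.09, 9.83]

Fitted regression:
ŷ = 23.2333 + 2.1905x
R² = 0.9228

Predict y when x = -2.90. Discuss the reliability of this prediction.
The equation gives ŷ = 16.8809; however x = -2.90 is 3.99 units below the observed range, so this extrapolated value should not be trusted.

Prediction calculation:
ŷ = 23.2333 + 2.1905 × (-2.90)
ŷ = 16.8809

Reliability:
- Data range: x ∈ [1.09, 9.83]
- Prediction point: x = -2.90 is 3.99 units below the observed range → this is EXTRAPOLATION, not interpolation

Why that matters here:
- There are no observations near this x to validate the fitted line there
- Real relationships often flatten, saturate, or turn nonlinear at extremes
- The standard error of prediction grows with (x − x̄)², and x = -2.90 is far from x̄ = 4.52

Report the number if required, but flag clearly that it is an extrapolation.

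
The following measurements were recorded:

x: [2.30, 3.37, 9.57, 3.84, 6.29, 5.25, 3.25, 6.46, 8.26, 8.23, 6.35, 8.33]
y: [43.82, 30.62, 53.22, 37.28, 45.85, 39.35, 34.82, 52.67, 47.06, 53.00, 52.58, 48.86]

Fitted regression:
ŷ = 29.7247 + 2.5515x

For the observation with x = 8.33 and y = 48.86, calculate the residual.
Residual = -2.1187

The residual is the difference between the actual value and the predicted value:

Residual = y - ŷ

Step 1: Calculate predicted value
ŷ = 29.7247 + 2.5515 × 8.33
ŷ = 50.9787

Step 2: Calculate residual
Residual = 48.86 - 50.9787
Residual = -2.1187

Sign check: y < ŷ, so the point is below the line and the fit overestimates here.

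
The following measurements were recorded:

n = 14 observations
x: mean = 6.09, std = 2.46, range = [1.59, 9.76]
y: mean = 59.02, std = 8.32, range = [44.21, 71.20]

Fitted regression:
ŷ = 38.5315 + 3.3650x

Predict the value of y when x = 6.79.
ŷ = 61.3799

To predict y for x = 6.79, substitute into the regression equation:

ŷ = 38.5315 + 3.3650 × 6.79
ŷ = 38.5315 + 22.8484
ŷ = 61.3799

This is the fitted mean response at that x — an individual observation would come with a wider prediction interval.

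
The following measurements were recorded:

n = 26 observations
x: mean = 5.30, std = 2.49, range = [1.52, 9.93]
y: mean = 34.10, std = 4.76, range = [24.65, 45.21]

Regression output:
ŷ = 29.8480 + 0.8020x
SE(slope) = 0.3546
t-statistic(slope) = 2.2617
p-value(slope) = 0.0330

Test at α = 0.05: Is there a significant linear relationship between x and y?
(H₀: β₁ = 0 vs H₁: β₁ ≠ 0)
Reject H₀: p-value = 0.0330 < α = 0.05. The linear relationship is significant at the 5% level.

Hypothesis test for the slope coefficient:

H₀: β₁ = 0 (no linear relationship)
H₁: β₁ ≠ 0 (linear relationship exists)

Test statistic: t = β̂₁ / SE(β̂₁) = 0.8020 / 0.3546 = 2.2617

The p-value (0.0330) is the probability, under H₀, of a t-statistic at least as extreme as |t| = 2.2617 (two-sided, df = n − 2 = 24).

Decision rule: reject H₀ if p-value < α.
p-value = 0.0330 < α = 0.05 → reject H₀.

There is sufficient evidence at the 5% significance level to conclude that a linear relationship exists between x and y.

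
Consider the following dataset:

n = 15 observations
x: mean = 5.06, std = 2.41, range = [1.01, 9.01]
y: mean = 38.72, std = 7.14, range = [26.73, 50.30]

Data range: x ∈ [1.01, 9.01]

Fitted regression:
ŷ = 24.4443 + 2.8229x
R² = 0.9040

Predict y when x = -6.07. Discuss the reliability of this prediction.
ŷ = 7.3093, but this is extrapolation (below the data range [1.01, 9.01]) and may be unreliable.

Prediction calculation:
ŷ = 24.4443 + 2.8229 × (-6.07)
ŷ = 7.3093

Reliability:
- Data range: x ∈ [1.01, 9.01]
- Prediction point: x = -6.07 is 7.08 units below the observed range → this is EXTRAPOLATION, not interpolation

Why that matters here:
- The linear relationship may not hold outside the observed range
- Real relationships often flatten, saturate, or turn nonlinear at extremes
- There are no observations near this x to validate the fitted line there

Report the number if required, but flag clearly that it is an extrapolation.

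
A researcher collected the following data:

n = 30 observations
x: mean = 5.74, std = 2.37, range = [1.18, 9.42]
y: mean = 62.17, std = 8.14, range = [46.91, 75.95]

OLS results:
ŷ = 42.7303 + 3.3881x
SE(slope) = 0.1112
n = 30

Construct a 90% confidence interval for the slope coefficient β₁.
The 90% CI for β₁ is (3.1989, 3.5773)

Confidence interval for the slope:

The 90% CI for β₁ is: β̂₁ ± t*(α/2, n-2) × SE(β̂₁)

Step 1: Find critical t-value
- Confidence level = 0.9
- Degrees of freedom = n - 2 = 30 - 2 = 28
- t*(α/2, 28) = 1.7011

Step 2: Calculate margin of error
Margin = 1.7011 × 0.1112 = 0.1892

Step 3: Construct interval
CI = 3.3881 ± 0.1892
CI = (3.1989, 3.5773)

Interpretation: each one-unit increase in x is associated with a change in mean y of between 3.1989 and 3.5773, with 90% confidence.
Since 0 is outside the interval, a two-sided test at α = 0.10 would reject H₀: β₁ = 0.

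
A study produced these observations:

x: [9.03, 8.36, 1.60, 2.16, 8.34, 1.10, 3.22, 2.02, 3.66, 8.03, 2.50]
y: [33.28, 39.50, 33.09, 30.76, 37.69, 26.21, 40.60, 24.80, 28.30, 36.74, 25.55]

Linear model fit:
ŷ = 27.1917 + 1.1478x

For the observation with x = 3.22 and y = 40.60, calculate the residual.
Residual = 9.7124

The residual is the difference between the actual value and the predicted value:

Residual = y - ŷ

Step 1: Calculate predicted value
ŷ = 27.1917 + 1.1478 × 3.22
ŷ = 30.8876

Step 2: Calculate residual
Residual = 40.60 - 30.8876
Residual = 9.7124

Sign check: y > ŷ, so the point is above the line and the fit underestimates here.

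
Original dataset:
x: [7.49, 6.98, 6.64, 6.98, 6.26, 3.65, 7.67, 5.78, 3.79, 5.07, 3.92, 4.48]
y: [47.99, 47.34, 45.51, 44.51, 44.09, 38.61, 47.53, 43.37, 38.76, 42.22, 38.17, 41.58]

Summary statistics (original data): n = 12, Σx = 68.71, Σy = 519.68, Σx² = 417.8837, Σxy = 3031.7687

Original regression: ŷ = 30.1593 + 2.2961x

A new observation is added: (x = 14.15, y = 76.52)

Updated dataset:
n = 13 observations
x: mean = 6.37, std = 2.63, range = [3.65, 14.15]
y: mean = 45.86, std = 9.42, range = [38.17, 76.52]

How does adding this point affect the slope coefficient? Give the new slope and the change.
The slope changes from 2.2961 to 3.4950 (change of +1.1989, or +52.2%).

The new point has HIGH LEVERAGE: x = 14.15 is far from the original mean x̄ = 68.71/12 ≈ 5.73 (original range [3.65, 7.67]).

Step 1: Update the sums with the new point (n goes from 12 to 13)
Σx  = 68.71 + 14.15 = 82.86
Σy  = 519.68 + 76.52 = 596.20
Σx² = 417.8837 + 14.15² = 417.8837 + 200.2225 = 618.1062
Σxy = 3031.7687 + 14.15×76.52 = 3031.7687 + 1082.7580 = 4114.5267

Step 2: Recompute the slope with b₁ = (nΣxy − ΣxΣy) / (nΣx² − (Σx)²)
Numerator   = 13×4114.5267 − 82.86×596.20 = 53488.8471 − 49401.1320 = 4087.7151
Denominator = 13×618.1062 − 82.86² = 8035.3806 − 6865.7796 = 1169.6010
b₁(new) = 4087.7151 / 1169.6010 = 3.4950

(Same formula on the original sums: (12×3031.7687 − 68.71×519.68) / (12×417.8837 − 68.71²) = 674.0116 / 293.5403 = 2.2961, matching the given fit.)

Step 3: Change in slope
Δβ₁ = 3.4950 − 2.2961 = +1.1989
Relative change = +1.1989 / 2.2961 × 100% = +52.2%
→ the slope increases when the point is added.

Because the point sits above the extension of the original line at a high-leverage x, it tilts the fit up.
In practice: investigate whether it comes from the same population as the rest of the sample; examine leverage (hᵢ) and Cook's distance rather than deleting it automatically.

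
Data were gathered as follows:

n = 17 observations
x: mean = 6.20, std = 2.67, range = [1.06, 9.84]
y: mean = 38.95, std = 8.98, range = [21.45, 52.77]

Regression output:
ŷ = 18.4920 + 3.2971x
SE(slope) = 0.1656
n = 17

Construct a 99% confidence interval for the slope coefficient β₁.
The 99% CI for β₁ is (2.8091, 3.7851)

Confidence interval for the slope:

The 99% CI for β₁ is: β̂₁ ± t*(α/2, n-2) × SE(β̂₁)

Step 1: Find critical t-value
- Confidence level = 0.99
- Degrees of freedom = n - 2 = 17 - 2 = 15
- t*(α/2, 15) = 2.9467

Step 2: Calculate margin of error
Margin = 2.9467 × 0.1656 = 0.4880

Step 3: Construct interval
CI = 3.2971 ± 0.4880
CI = (2.8091, 3.7851)

Interpretation: intervals built this way capture the true β₁ in 99% of repeated samples; here the plausible range for the per-unit effect of x on y is 2.8091 to 3.7851.
Both endpoints are positive, so the data support a genuinely positive slope at this confidence level.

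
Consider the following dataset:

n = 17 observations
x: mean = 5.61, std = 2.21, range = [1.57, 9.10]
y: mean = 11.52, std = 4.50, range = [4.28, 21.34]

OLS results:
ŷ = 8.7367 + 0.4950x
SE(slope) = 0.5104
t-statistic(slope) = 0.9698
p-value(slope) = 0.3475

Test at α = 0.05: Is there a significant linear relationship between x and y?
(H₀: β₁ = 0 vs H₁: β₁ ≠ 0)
p-value = 0.3475 ≥ α = 0.05, so we fail to reject H₀. The relationship is not significant.

Hypothesis test for the slope coefficient:

H₀: β₁ = 0 (no linear relationship)
H₁: β₁ ≠ 0 (linear relationship exists)

Test statistic: t = β̂₁ / SE(β̂₁) = 0.4950 / 0.5104 = 0.9698

With df = 15, the two-sided p-value for |t| = 0.9698 is 0.3475.

Decision rule: reject H₀ if p-value < α.
p-value = 0.3475 ≥ α = 0.05 → fail to reject H₀.

At α = 0.05 the data do not provide convincing evidence of a nonzero slope.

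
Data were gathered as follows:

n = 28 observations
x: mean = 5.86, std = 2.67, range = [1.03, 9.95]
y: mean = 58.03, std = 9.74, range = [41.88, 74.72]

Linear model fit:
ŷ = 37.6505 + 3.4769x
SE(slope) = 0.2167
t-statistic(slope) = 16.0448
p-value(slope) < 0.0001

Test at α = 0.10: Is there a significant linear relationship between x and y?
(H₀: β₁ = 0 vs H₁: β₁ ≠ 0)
Since p-value < 0.0001 < α = 0.10, reject H₀ — the slope is significantly different from 0.

Hypothesis test for the slope coefficient:

H₀: β₁ = 0 (no linear relationship)
H₁: β₁ ≠ 0 (linear relationship exists)

Test statistic: t = β̂₁ / SE(β̂₁) = 3.4769 / 0.2167 = 16.0448

p < 0.0001: how often a slope estimate this far from 0 (in SE units) would arise by chance if β₁ were truly 0.

Decision rule: reject H₀ if p-value < α.
p-value < 0.0001 < α = 0.10 → reject H₀.

There is sufficient evidence at the 10% significance level to conclude that a linear relationship exists between x and y.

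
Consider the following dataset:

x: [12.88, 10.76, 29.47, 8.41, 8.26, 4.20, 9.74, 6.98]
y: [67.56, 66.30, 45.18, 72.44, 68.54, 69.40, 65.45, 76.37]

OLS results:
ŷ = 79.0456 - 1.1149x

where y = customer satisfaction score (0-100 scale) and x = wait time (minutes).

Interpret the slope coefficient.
An increase of one minute in wait time is associated with a 1.1149 points decrease in predicted satisfaction score.

β₁ = -1.1149 is the change in predicted satisfaction score (points) per additional minute of wait time.

Interpretation:
- Wait time up by 1 minute → predicted satisfaction score decreases by 1.1149 points
- The effect is assumed constant over the observed range of x (linearity)
- The sign (−) gives the direction; the magnitude 1.1149 gives the size of the effect per minute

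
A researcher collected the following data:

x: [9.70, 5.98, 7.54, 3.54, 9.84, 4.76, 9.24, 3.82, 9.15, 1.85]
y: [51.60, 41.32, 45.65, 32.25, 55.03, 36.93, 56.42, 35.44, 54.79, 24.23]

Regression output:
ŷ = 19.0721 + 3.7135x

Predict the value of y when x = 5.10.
ŷ = 38.0110

To predict y for x = 5.10, substitute into the regression equation:

ŷ = 19.0721 + 3.7135 × 5.10
ŷ = 19.0721 + 18.9389
ŷ = 38.0110

This is the fitted mean response at that x — an individual observation would come with a wider prediction interval.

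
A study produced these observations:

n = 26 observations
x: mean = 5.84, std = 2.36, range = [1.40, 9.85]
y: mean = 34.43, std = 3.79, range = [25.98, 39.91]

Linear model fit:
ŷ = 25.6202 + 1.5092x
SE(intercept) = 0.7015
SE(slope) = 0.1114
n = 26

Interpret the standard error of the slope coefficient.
SE(slope) = 0.1114 measures the uncertainty in the estimated slope. The coefficient is estimated precisely (SE/|β̂₁| = 7.4%).

What SE measures:
- The standard error quantifies the sampling variability of the coefficient estimate
- It is the estimated standard deviation of β̂₁ across hypothetical repeated samples of the same size
- Smaller SE → more precise estimate

Relative precision:
- SE / |β̂₁| = 0.1114 / 1.5092 = 7.4%
- Rule of thumb (under 20%: precise; 20% to under 50%: moderately precise; 50% or more: imprecise) → precise

Link to interval estimation: a confidence interval for β₁ is β̂₁ ± t* × 0.1114, so SE sets the half-width per unit of t*.

What drives SE(β̂₁): larger n (here n = 26) → smaller SE.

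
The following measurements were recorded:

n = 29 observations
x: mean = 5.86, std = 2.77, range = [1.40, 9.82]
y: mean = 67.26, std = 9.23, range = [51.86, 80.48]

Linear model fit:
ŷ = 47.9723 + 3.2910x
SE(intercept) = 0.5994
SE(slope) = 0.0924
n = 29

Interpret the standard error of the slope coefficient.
The slope 3.2910 is pinned down to within about ±0.0924 (one SE) by these data — relative uncertainty 2.8%, i.e. precise.

What SE measures:
- The standard error quantifies the sampling variability of the coefficient estimate
- It is the estimated standard deviation of β̂₁ across hypothetical repeated samples of the same size
- Smaller SE → more precise estimate

Relative precision:
- SE / |β̂₁| = 0.0924 / 3.2910 = 2.8%
- Rule of thumb (under 20%: precise; 20% to under 50%: moderately precise; 50% or more: imprecise) → precise

Link to the t-test: t = β̂₁ / SE(β̂₁) = 3.2910 / 0.0924 = 35.6169, the statistic for H₀: β₁ = 0.

What drives SE(β̂₁): more residual scatter → larger SE; larger n (here n = 29) → smaller SE; wider spread of x values → smaller SE.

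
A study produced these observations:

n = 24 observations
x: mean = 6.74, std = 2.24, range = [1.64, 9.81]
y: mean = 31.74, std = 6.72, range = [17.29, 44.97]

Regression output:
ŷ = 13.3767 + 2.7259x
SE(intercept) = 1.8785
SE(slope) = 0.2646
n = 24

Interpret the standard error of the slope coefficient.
The slope 2.7259 is pinned down to within about ±0.2646 (one SE) by these data — relative uncertainty 9.7%, i.e. precise.

SE(β̂₁) = s / √Sxx, where s is the residual standard deviation and Sxx = Σ(x − x̄)². It is the yardstick for how far β̂₁ = 2.7259 could plausibly be from the true slope.

Relative precision:
- SE / |β̂₁| = 0.2646 / 2.7259 = 9.7%
- Rule of thumb (under 20%: precise; 20% to under 50%: moderately precise; 50% or more: imprecise) → precise

Link to the t-test: t = β̂₁ / SE(β̂₁) = 2.7259 / 0.2646 = 10.3020, the statistic for H₀: β₁ = 0.

What drives SE(β̂₁): larger n (here n = 24) → smaller SE; wider spread of x values → smaller SE.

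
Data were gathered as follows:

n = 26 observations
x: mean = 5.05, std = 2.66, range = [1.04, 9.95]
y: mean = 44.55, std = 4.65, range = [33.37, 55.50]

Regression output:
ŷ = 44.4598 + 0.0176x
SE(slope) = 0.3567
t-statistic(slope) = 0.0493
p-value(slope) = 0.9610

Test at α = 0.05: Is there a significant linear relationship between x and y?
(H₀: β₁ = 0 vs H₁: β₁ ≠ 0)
Fail to reject H₀: p-value = 0.9610 ≥ α = 0.05. The linear relationship is not significant at the 5% level.

Hypothesis test for the slope coefficient:

H₀: β₁ = 0 (no linear relationship)
H₁: β₁ ≠ 0 (linear relationship exists)

Test statistic: t = β̂₁ / SE(β̂₁) = 0.0176 / 0.3567 = 0.0493

The p-value (0.9610) is the probability, under H₀, of a t-statistic at least as extreme as |t| = 0.0493 (two-sided, df = n − 2 = 24).

Decision rule: reject H₀ if p-value < α.
p-value = 0.9610 ≥ α = 0.05 → fail to reject H₀.

There is not sufficient evidence at the 5% significance level to conclude that a linear relationship exists between x and y.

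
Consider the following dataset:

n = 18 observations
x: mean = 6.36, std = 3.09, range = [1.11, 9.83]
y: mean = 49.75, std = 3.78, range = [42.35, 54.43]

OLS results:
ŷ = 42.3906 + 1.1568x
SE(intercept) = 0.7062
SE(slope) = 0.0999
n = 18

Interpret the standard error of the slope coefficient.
SE(slope) = 0.0999 measures the uncertainty in the estimated slope. The coefficient is estimated precisely (SE/|β̂₁| = 8.6%).

SE(β̂₁) = s / √Sxx, where s is the residual standard deviation and Sxx = Σ(x − x̄)². It is the yardstick for how far β̂₁ = 1.1568 could plausibly be from the true slope.

Relative precision:
- SE / |β̂₁| = 0.0999 / 1.1568 = 8.6%
- Rule of thumb (under 20%: precise; 20% to under 50%: moderately precise; 50% or more: imprecise) → precise

Rough 95% range (±2 SE): 1.1568 ± 0.1998 → (0.9570, 1.3566).

What drives SE(β̂₁): wider spread of x values → smaller SE; larger n (here n = 18) → smaller SE; more residual scatter → larger SE.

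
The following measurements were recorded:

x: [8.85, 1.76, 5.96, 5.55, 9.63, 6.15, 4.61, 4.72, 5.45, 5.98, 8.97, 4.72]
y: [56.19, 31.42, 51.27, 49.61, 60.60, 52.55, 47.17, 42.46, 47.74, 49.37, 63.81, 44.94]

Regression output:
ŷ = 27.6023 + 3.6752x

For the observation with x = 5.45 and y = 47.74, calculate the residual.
Residual = 0.1079

The residual is the difference between the actual value and the predicted value:

Residual = y - ŷ

Step 1: Calculate predicted value
ŷ = 27.6023 + 3.6752 × 5.45
ŷ = 47.6321

Step 2: Calculate residual
Residual = 47.74 - 47.6321
Residual = 0.1079

Sign check: y > ŷ, so the point is above the line and the fit underestimates here.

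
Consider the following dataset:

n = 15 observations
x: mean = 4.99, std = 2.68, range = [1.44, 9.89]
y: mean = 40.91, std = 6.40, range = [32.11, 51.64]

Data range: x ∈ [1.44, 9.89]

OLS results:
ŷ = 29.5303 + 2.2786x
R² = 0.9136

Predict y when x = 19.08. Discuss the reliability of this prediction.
The equation gives ŷ = 73.0060; however x = 19.08 is 9.19 units above the observed range, so this extrapolated value should not be trusted.

Prediction calculation:
ŷ = 29.5303 + 2.2786 × 19.08
ŷ = 73.0060

Reliability:
- Data range: x ∈ [1.44, 9.89]
- Prediction point: x = 19.08 is 9.19 units above the observed range → this is EXTRAPOLATION, not interpolation

Why that matters here:
- R² describes fit only over the sampled x values; it says nothing about behaviour beyond them
- The standard error of prediction grows with (x − x̄)², and x = 19.08 is far from x̄ = 4.99
- The linear relationship may not hold outside the observed range

A defensible statement: 'if the linear trend continued to x = 19.08, y would be about 73.0060' — the premise is untested.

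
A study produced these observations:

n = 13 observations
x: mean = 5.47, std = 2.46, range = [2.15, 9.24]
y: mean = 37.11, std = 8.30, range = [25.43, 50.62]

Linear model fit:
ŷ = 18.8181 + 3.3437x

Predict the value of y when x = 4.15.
ŷ = 32.6945

Plug x = 4.15 into the fitted line:

ŷ = 18.8181 + 3.3437 × 4.15
ŷ = 18.8181 + 13.8764
ŷ = 32.6945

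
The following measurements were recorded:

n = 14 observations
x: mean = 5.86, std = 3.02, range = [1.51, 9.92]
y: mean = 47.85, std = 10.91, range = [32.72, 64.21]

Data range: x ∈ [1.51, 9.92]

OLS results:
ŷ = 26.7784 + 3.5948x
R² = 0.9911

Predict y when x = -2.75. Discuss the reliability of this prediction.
The equation gives ŷ = 16.8927; however x = -2.75 is 4.26 units below the observed range, so this extrapolated value should not be trusted.

Prediction calculation:
ŷ = 26.7784 + 3.5948 × (-2.75)
ŷ = 16.8927

Reliability:
- Data range: x ∈ [1.51, 9.92]
- Prediction point: x = -2.75 is 4.26 units below the observed range → this is EXTRAPOLATION, not interpolation

Why that matters here:
- Real relationships often flatten, saturate, or turn nonlinear at extremes
- R² describes fit only over the sampled x values; it says nothing about behaviour beyond them

A defensible statement: 'if the linear trend continued to x = -2.75, y would be about 16.8927' — the premise is untested.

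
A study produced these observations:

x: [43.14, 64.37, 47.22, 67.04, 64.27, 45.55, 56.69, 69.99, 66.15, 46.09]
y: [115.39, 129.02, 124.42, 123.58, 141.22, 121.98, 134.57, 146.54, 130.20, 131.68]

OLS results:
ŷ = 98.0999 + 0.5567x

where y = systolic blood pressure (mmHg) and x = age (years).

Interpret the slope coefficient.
For each additional year of age, predicted blood pressure increases by approximately 0.5567 mmHg.

The slope β₁ = 0.5567 gives the rate at which the fitted blood pressure changes with age.

Interpretation:
- Age up by 1 year → predicted blood pressure increases by 0.5567 mmHg
- This is a linear approximation: the same per-unit change is assumed across the whole observed x range
- The sign (+) gives the direction; the magnitude 0.5567 gives the size of the effect per year

(β₀ = 98.0999 is the fitted value at x = 0 and is not part of the slope interpretation.)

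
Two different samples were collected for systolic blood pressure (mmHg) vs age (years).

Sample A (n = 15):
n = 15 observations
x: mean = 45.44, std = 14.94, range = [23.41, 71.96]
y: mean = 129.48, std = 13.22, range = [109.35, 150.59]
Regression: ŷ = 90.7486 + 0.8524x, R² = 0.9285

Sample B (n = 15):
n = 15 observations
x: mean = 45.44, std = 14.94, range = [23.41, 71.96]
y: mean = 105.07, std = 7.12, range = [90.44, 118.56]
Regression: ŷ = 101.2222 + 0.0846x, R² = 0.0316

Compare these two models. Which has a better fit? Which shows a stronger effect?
Model A has the better fit (R² = 0.9285 vs 0.0316). Model A shows the stronger effect (|β₁| = 0.8524 vs 0.0846).

Model Comparison:

Fit — compare R²:
- Model A: R² = 0.9285 → 92.85% of variance in blood pressure explained
- Model B: R² = 0.0316 → 3.16% of variance in blood pressure explained
- 0.9285 > 0.0316 → Model A has the better fit

Effect size (slope magnitude):
- Model A: β₁ = 0.8524 → predicted blood pressure rises 0.8524 mmHg per additional year of age
- Model B: β₁ = 0.0846 → predicted blood pressure rises 0.0846 mmHg per additional year of age
- |0.8524| > |0.0846| → Model A shows the stronger marginal effect

Note: The two samples could reflect different populations, time periods, or measurement quality.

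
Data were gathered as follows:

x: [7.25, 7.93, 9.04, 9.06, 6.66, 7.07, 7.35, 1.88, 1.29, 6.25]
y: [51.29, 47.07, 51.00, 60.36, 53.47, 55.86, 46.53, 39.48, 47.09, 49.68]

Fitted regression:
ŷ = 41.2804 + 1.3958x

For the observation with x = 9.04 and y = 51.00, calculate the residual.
Residual = -2.8984

The residual is the difference between the actual value and the predicted value:

Residual = y - ŷ

Step 1: Calculate predicted value
ŷ = 41.2804 + 1.3958 × 9.04
ŷ = 53.8984

Step 2: Calculate residual
Residual = 51.00 - 53.8984
Residual = -2.8984

Sign check: y < ŷ, so the point is below the line and the fit overestimates here.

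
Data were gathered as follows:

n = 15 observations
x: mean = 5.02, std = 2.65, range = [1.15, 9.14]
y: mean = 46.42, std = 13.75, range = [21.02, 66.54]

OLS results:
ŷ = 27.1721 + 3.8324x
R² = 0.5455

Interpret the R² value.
About 54.55% of the variability in y is accounted for by the regression on x (R² = 0.5455) — a moderate linear fit.

R² (coefficient of determination) measures the proportion of variance in y explained by the regression model.

Here R² = 0.5455:
- Explained: 54.55% of the variation in y
- Unexplained (residual): 100% − 54.55% = 45.45%
- Rule of thumb (below 0.3 weak; 0.3 to below 0.7 moderate; 0.7 and above strong) → moderate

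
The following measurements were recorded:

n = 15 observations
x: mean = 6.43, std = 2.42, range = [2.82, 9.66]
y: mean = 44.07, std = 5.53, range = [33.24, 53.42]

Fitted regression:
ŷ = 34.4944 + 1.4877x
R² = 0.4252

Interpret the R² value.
R² = 0.4252 means 42.52% of the variation in y is explained by the linear relationship with x. This indicates a moderate fit.

R² (coefficient of determination) measures the proportion of variance in y explained by the regression model.

Here R² = 0.4252:
- Explained: 42.52% of the variation in y
- Unexplained (residual): 100% − 42.52% = 57.48%
- Rule of thumb (below 0.3 weak; 0.3 to below 0.7 moderate; 0.7 and above strong) → moderate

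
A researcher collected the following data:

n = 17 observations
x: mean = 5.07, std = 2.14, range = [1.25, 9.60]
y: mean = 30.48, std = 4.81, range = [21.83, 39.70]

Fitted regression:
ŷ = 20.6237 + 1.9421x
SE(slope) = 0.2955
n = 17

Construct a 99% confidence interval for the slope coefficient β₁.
The 99% CI for β₁ is (1.0714, 2.8128)

Confidence interval for the slope:

The 99% CI for β₁ is: β̂₁ ± t*(α/2, n-2) × SE(β̂₁)

Step 1: Find critical t-value
- Confidence level = 0.99
- Degrees of freedom = n - 2 = 17 - 2 = 15
- t*(α/2, 15) = 2.9467

Step 2: Calculate margin of error
Margin = 2.9467 × 0.2955 = 0.8707

Step 3: Construct interval
CI = 1.9421 ± 0.8707
CI = (1.0714, 2.8128)

Interpretation: We are 99% confident that the true slope β₁ lies between 1.0714 and 2.8128.
Both endpoints are positive, so the data support a genuinely positive slope at this confidence level.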